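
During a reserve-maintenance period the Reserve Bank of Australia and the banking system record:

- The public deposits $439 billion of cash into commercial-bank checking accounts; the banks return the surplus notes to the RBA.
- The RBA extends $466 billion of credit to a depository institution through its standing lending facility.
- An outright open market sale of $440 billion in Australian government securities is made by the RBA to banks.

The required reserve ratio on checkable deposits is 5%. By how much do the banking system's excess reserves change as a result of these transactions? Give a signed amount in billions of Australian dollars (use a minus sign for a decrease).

Currency deposit $439 billion: reserves +$439B, deposits +$439B.
Discount-window loan $466 billion: reserves +$466B, deposits 0.
OMO sale (to banks) $440 billion: reserves −$440B, deposits 0.
Totals: Δreserves = +$465B, Δdeposits = +$439B.
Δrequired reserves = 5% × +$439B = +$21.95B.
Δexcess reserves = Δreserves − Δrequired = +$465B − (+$21.95B) = +$443.05 billion.

+$443.05 billion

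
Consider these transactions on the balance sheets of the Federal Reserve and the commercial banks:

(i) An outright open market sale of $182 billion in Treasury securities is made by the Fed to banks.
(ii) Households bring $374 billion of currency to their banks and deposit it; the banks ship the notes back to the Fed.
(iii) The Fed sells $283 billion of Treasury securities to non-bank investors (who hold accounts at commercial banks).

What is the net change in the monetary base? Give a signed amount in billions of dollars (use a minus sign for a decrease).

-$465 billion

OMO sale (to banks) $182 billion: Fed balance sheet contracts → −$182B.
Currency deposit $374 billion: just a shift between currency and reserves — both are base money → 0.
Asset sale (to non-banks) $283 billion: Fed balance sheet contracts → −$283B.
Net: −182 + 0 − 283 = -$465 billion.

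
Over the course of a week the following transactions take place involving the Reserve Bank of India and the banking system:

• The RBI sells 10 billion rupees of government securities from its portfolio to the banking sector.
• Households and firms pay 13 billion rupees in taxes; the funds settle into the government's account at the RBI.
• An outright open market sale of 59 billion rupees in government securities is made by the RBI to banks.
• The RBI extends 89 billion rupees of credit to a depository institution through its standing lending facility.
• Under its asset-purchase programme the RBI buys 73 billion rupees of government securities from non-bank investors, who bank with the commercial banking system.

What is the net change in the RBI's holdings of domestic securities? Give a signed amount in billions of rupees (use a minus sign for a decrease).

+4 billion

RBI balance sheet:
  Assets:      Securities +4B, Loans to banks +89B
  Liabilities: Bank reserves +80B, Government deposits +13B
So the change in the RBI's holdings of domestic securities is +4 billion.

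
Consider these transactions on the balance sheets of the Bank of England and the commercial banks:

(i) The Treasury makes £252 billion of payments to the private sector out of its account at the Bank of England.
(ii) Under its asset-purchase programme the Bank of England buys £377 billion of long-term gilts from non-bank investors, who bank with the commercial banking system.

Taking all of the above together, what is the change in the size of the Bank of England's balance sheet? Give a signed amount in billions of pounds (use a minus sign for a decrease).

+£377 billion

Government spending £252 billion: only the composition of liabilities changes → 0.
Asset purchase (from non-banks) £377 billion: a Bank of England asset is acquired → +£377B.
Net: 0 + 377 = +£377 billion.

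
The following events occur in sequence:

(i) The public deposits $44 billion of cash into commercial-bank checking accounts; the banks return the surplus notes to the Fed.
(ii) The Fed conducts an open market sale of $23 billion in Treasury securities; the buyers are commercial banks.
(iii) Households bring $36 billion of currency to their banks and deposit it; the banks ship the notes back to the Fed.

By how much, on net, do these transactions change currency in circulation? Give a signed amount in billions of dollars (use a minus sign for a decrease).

Currency deposit $44 billion: notes return to the central bank → −$44B.
OMO sale (to banks) $23 billion: no currency enters or leaves circulation → 0.
Currency deposit $36 billion: notes return to the central bank → −$36B.
Net: −44 + 0 − 36 = -$80 billion.

-$80 billion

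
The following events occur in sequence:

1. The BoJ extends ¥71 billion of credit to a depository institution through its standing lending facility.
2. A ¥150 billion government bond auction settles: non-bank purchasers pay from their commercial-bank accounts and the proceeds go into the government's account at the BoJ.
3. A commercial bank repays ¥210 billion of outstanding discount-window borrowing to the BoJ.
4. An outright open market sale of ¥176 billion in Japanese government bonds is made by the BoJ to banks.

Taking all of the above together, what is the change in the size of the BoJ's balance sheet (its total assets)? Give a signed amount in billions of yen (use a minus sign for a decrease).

BoJ balance sheet:
  Assets:      Securities −¥176B, Loans to banks −¥139B
  Liabilities: Bank reserves −¥465B, Government deposits +¥150B
Commercial banking system:
  Assets:      Reserves at CB −¥465B, Securities +¥176B
  Liabilities: Checkable deposits −¥150B, Borrowings from CB −¥139B
Change in total BoJ assets = -¥315 billion.

-¥315 billion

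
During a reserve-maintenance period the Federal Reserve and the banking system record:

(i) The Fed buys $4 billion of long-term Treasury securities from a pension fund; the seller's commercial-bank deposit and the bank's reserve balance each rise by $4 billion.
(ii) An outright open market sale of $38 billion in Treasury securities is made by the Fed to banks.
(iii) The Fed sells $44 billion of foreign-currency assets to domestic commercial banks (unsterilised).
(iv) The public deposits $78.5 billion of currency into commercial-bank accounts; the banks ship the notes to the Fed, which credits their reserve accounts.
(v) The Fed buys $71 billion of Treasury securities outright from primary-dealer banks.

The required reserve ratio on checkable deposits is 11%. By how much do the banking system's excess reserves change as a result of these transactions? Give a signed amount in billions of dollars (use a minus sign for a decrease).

+$62.425 billion

Asset purchase (from non-banks) $4 billion: reserves +$4B, deposits +$4B.
OMO sale (to banks) $38 billion: reserves −$38B, deposits 0.
FX sale $44 billion: reserves −$44B, deposits 0.
Currency deposit $78.5 billion: reserves +$78.5B, deposits +$78.5B.
OMO purchase (from banks) $71 billion: reserves +$71B, deposits 0.
Totals: Δreserves = +$71.5B, Δdeposits = +$82.5B.
Δrequired reserves = 11% × +$82.5B = +$9.075B.
Δexcess reserves = Δreserves − Δrequired = +$71.5B − (+$9.075B) = +$62.425 billion.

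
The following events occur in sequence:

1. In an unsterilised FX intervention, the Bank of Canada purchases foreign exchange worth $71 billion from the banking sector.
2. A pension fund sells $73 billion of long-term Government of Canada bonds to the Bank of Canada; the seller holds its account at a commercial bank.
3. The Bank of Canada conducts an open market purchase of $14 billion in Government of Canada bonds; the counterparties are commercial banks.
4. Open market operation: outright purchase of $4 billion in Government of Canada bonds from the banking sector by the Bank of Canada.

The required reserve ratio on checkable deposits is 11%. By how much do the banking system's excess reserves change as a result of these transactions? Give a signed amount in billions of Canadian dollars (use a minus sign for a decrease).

+$153.97 billion

FX purchase $71 billion: reserves +$71B, deposits 0.
Asset purchase (from non-banks) $73 billion: reserves +$73B, deposits +$73B.
OMO purchase (from banks) $14 billion: reserves +$14B, deposits 0.
OMO purchase (from banks) $4 billion: reserves +$4B, deposits 0.
Totals: Δreserves = +$162B, Δdeposits = +$73B.
Δrequired reserves = 11% × +$73B = +$8.03B.
Δexcess reserves = Δreserves − Δrequired = +$162B − (+$8.03B) = +$153.97 billion.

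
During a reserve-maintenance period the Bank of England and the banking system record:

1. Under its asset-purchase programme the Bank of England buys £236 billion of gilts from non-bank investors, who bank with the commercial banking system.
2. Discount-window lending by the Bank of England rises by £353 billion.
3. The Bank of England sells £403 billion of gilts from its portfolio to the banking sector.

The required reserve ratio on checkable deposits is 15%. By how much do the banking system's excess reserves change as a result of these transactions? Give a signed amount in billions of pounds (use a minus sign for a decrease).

Asset purchase (from non-banks) £236 billion: reserves +£236B, deposits +£236B.
Discount-window loan £353 billion: reserves +£353B, deposits 0.
OMO sale (to banks) £403 billion: reserves −£403B, deposits 0.
Totals: Δreserves = +£186B, Δdeposits = +£236B.
Δrequired reserves = 15% × +£236B = +£35.4B.
Δexcess reserves = Δreserves − Δrequired = +£186B − (+£35.4B) = +£150.6 billion.

+£150.6 billion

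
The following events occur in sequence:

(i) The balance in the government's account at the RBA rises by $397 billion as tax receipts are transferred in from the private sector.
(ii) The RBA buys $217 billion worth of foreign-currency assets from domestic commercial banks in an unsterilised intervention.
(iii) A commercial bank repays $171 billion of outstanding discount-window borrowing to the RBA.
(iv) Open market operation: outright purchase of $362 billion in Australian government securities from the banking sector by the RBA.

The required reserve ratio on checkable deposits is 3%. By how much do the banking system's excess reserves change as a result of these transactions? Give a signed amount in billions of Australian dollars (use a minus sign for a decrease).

+$22.91 billion

Government account inflow $397 billion: reserves −$397B, deposits −$397B.
FX purchase $217 billion: reserves +$217B, deposits 0.
Discount-window repayment $171 billion: reserves −$171B, deposits 0.
OMO purchase (from banks) $362 billion: reserves +$362B, deposits 0.
Totals: Δreserves = +$11B, Δdeposits = −$397B.
Δrequired reserves = 3% × −$397B = −$11.91B.
Δexcess reserves = Δreserves − Δrequired = +$11B − (−$11.91B) = +$22.91 billion.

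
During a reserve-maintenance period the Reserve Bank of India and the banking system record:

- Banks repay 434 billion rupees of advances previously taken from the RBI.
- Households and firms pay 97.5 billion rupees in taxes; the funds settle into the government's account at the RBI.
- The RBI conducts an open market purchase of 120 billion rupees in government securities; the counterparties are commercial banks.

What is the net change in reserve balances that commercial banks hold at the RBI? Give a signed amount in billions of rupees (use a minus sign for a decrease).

-411.5 billion

RBI balance sheet:
  Assets:      Securities +120B, Loans to banks −434B
  Liabilities: Bank reserves −411.5B, Government deposits +97.5B
Commercial banking system:
  Assets:      Reserves at CB −411.5B, Securities −120B
  Liabilities: Checkable deposits −97.5B, Borrowings from CB −434B
So the change in reserve balances that commercial banks hold at the RBI is -411.5 billion.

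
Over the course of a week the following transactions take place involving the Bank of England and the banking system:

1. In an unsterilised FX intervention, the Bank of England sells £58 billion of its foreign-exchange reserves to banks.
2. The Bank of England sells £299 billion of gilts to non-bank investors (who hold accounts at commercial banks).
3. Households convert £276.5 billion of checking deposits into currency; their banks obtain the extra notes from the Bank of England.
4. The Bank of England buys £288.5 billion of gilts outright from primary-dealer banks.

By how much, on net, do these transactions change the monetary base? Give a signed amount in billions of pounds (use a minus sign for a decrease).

-£68.5 billion

FX sale £58 billion: Bank of England balance sheet contracts → −£58B.
Asset sale (to non-banks) £299 billion: Bank of England balance sheet contracts → −£299B.
Currency withdrawal £276.5 billion: just a shift between currency and reserves — both are base money → 0.
OMO purchase (from banks) £288.5 billion: Bank of England balance sheet expands → +£288.5B.
Net: −58 − 299 + 0 + 288.5 = -£68.5 billion.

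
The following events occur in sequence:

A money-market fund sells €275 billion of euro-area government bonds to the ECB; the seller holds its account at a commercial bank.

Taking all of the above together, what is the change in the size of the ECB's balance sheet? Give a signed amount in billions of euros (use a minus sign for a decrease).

+€275 billion

Asset purchase (from non-banks) €275 billion: an ECB asset is acquired → +€275B.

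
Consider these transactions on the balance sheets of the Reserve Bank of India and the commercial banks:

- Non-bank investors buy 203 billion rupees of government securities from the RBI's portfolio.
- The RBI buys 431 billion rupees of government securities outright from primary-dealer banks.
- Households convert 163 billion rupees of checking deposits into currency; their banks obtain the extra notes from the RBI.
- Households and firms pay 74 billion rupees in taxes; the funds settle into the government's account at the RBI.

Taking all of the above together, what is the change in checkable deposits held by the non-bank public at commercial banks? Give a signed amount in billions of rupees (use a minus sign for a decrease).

-440 billion

RBI balance sheet:
  Assets:      Securities +228B
  Liabilities: Bank reserves −9B, Currency in circulation +163B, Government deposits +74B
Commercial banking system:
  Assets:      Reserves at CB −9B, Securities −431B
  Liabilities: Checkable deposits −440B
So the change in checkable deposits held by the non-bank public at commercial banks is -440 billion.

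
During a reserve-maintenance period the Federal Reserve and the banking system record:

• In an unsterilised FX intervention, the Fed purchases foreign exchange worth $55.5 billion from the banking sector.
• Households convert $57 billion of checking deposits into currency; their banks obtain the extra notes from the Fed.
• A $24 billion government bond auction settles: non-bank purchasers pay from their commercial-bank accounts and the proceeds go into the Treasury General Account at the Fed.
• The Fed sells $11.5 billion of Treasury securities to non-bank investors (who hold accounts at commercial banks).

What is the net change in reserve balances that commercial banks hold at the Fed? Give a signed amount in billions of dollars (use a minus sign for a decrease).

-$37 billion

FX purchase $55.5 billion: the Fed pays by crediting reserve accounts → +$55.5B.
Currency withdrawal $57 billion: banks swap reserves for currency → −$57B.
Government account inflow $24 billion: funds move from bank reserves into the government account → −$24B.
Asset sale (to non-banks) $11.5 billion: the non-bank buyers' banks settle from reserves → −$11.5B.
Net: 55.5 − 57 − 24 − 11.5 = -$37 billion.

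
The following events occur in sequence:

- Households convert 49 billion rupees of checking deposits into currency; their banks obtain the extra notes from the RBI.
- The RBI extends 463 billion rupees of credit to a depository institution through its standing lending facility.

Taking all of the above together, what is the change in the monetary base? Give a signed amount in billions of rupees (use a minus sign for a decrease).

+463 billion

Currency withdrawal 49 billion rupees: just a shift between currency and reserves — both are base money → 0.
Discount-window loan 463 billion rupees: RBI balance sheet expands → +463B.
Net: 0 + 463 = +463 billion.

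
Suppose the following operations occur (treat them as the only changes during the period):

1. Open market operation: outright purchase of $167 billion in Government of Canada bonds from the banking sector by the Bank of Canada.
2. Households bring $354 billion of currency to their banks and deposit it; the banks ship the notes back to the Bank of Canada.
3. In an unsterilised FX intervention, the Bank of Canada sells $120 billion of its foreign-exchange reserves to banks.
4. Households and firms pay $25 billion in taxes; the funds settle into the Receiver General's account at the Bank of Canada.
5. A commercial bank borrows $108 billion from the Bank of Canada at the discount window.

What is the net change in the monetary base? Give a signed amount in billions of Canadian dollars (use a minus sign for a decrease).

Bank of Canada balance sheet:
  Assets:      Securities +$167B, Loans to banks +$108B, Foreign assets −$120B
  Liabilities: Bank reserves +$484B, Currency in circulation −$354B, Government deposits +$25B
Commercial banking system:
  Assets:      Reserves at CB +$484B, Securities −$167B, Foreign assets +$120B
  Liabilities: Checkable deposits +$329B, Borrowings from CB +$108B
Monetary base = currency + reserves: −$354B + (+$484B) = +$130 billion.

+$130 billion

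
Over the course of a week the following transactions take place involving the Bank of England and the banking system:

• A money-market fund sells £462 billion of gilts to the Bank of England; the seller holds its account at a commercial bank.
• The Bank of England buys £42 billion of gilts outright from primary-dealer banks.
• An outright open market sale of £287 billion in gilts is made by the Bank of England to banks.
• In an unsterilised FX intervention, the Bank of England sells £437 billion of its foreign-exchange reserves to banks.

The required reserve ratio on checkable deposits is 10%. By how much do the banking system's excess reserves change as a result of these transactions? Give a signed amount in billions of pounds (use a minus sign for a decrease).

-£266.2 billion

Asset purchase (from non-banks) £462 billion: reserves +£462B, deposits +£462B.
OMO purchase (from banks) £42 billion: reserves +£42B, deposits 0.
OMO sale (to banks) £287 billion: reserves −£287B, deposits 0.
FX sale £437 billion: reserves −£437B, deposits 0.
Totals: Δreserves = −£220B, Δdeposits = +£462B.
Δrequired reserves = 10% × +£462B = +£46.2B.
Δexcess reserves = Δreserves − Δrequired = −£220B − (+£46.2B) = -£266.2 billion.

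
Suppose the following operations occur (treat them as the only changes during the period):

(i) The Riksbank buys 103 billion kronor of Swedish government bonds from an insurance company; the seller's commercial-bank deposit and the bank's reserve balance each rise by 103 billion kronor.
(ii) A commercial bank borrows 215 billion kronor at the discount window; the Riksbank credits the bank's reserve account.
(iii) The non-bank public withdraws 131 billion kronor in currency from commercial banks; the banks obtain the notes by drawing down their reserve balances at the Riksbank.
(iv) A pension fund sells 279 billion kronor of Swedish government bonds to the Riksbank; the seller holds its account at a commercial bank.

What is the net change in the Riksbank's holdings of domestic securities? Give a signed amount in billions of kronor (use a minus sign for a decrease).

Riksbank balance sheet:
  Assets:      Securities +382B, Loans to banks +215B
  Liabilities: Bank reserves +466B, Currency in circulation +131B
So the change in the Riksbank's holdings of domestic securities is +382 billion.

+382 billion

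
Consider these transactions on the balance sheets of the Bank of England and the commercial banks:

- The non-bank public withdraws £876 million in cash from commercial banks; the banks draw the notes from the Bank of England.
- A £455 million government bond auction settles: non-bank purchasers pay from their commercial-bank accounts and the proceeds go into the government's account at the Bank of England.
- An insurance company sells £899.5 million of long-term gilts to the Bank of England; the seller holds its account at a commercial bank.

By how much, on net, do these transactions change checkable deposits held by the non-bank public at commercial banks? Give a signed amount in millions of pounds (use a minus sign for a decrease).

-£431.5 million

Bank of England balance sheet:
  Assets:      Securities +£899.5M
  Liabilities: Bank reserves −£431.5M, Currency in circulation +£876M, Government deposits +£455M
Commercial banking system:
  Assets:      Reserves at CB −£431.5M
  Liabilities: Checkable deposits −£431.5M
So the change in checkable deposits held by the non-bank public at commercial banks is -£431.5 million.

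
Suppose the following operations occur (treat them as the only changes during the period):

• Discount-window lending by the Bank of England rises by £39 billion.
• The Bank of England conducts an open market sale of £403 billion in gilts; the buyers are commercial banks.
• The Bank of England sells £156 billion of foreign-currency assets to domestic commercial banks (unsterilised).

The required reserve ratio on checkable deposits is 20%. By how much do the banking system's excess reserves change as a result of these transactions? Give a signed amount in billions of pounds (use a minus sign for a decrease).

-£520 billion

Discount-window loan £39 billion: reserves +£39B, deposits 0.
OMO sale (to banks) £403 billion: reserves −£403B, deposits 0.
FX sale £156 billion: reserves −£156B, deposits 0.
Totals: Δreserves = −£520B, Δdeposits = 0.
Δrequired reserves = 20% × 0 = 0.
Δexcess reserves = Δreserves − Δrequired = −£520B − (0) = -£520 billion.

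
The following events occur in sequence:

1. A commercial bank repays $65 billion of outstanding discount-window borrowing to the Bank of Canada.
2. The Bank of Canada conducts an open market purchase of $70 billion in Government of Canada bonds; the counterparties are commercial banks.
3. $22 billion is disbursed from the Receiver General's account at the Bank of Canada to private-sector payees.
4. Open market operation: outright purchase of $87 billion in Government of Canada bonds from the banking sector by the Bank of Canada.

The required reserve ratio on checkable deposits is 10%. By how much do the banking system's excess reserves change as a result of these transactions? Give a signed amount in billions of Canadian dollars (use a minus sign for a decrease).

+$111.8 billion

Discount-window repayment $65 billion: reserves −$65B, deposits 0.
OMO purchase (from banks) $70 billion: reserves +$70B, deposits 0.
Government spending $22 billion: reserves +$22B, deposits +$22B.
OMO purchase (from banks) $87 billion: reserves +$87B, deposits 0.
Totals: Δreserves = +$114B, Δdeposits = +$22B.
Δrequired reserves = 10% × +$22B = +$2.2B.
Δexcess reserves = Δreserves − Δrequired = +$114B − (+$2.2B) = +$111.8 billion.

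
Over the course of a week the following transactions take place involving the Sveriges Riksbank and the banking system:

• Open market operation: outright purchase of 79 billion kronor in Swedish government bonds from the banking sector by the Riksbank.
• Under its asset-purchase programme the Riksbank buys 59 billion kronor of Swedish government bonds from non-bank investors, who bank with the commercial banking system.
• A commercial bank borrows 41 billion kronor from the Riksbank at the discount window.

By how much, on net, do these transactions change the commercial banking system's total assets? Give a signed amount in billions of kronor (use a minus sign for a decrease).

+100 billion

OMO purchase (from banks) 79 billion kronor: just an asset swap on bank balance sheets → 0.
Asset purchase (from non-banks) 59 billion kronor: bank balance sheets expand → +59B.
Discount-window loan 41 billion kronor: bank balance sheets expand → +41B.
Net: 0 + 59 + 41 = +100 billion.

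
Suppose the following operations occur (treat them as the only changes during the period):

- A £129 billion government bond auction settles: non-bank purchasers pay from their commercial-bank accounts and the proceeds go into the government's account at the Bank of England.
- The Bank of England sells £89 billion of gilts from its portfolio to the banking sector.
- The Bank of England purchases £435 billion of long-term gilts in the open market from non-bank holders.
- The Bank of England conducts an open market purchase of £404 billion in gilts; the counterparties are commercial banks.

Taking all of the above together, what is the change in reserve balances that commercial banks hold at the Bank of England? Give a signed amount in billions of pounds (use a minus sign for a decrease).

Government account inflow £129 billion: funds move from bank reserves into the government account → −£129B.
OMO sale (to banks) £89 billion: the buying banks pay out of their reserve balances → −£89B.
Asset purchase (from non-banks) £435 billion: the Bank of England pays by crediting reserve accounts → +£435B.
OMO purchase (from banks) £404 billion: the Bank of England pays by crediting reserve accounts → +£404B.
Net: −129 − 89 + 435 + 404 = +£621 billion.

+£621 billion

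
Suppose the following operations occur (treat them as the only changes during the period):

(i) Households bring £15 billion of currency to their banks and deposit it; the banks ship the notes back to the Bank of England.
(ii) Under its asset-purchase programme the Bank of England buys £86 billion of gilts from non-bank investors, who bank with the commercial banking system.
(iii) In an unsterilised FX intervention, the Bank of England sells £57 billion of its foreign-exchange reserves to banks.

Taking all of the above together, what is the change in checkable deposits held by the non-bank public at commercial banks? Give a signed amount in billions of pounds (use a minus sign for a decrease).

+£101 billion

Currency deposit £15 billion: non-bank counterparties' bank balances rise → +£15B.
Asset purchase (from non-banks) £86 billion: non-bank counterparties' bank balances rise → +£86B.
FX sale £57 billion: the counterparty is a bank, so public deposits are unchanged → 0.
Net: 15 + 86 + 0 = +£101 billion.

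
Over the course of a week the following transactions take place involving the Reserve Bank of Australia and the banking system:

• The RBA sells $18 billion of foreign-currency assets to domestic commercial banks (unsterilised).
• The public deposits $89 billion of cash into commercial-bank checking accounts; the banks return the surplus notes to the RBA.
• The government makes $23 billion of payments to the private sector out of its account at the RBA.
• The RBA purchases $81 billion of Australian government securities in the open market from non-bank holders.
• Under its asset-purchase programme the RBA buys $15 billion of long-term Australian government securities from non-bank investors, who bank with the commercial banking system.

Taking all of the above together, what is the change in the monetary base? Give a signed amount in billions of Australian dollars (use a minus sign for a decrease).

+$101 billion

FX sale $18 billion: RBA balance sheet contracts → −$18B.
Currency deposit $89 billion: just a shift between currency and reserves — both are base money → 0.
Government spending $23 billion: a non-base liability converts back to reserves → +$23B.
Asset purchase (from non-banks) $81 billion: RBA balance sheet expands → +$81B.
Asset purchase (from non-banks) $15 billion: RBA balance sheet expands → +$15B.
Net: −18 + 0 + 23 + 81 + 15 = +$101 billion.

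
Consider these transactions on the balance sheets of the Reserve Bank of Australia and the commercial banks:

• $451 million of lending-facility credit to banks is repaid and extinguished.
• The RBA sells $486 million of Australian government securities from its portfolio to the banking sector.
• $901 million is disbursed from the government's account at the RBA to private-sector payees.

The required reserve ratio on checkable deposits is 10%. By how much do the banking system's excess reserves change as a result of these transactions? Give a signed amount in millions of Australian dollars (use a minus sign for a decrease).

Discount-window repayment $451 million: reserves −$451M, deposits 0.
OMO sale (to banks) $486 million: reserves −$486M, deposits 0.
Government spending $901 million: reserves +$901M, deposits +$901M.
Totals: Δreserves = −$36M, Δdeposits = +$901M.
Δrequired reserves = 10% × +$901M = +$90.1M.
Δexcess reserves = Δreserves − Δrequired = −$36M − (+$90.1M) = -$126.1 million.

-$126.1 million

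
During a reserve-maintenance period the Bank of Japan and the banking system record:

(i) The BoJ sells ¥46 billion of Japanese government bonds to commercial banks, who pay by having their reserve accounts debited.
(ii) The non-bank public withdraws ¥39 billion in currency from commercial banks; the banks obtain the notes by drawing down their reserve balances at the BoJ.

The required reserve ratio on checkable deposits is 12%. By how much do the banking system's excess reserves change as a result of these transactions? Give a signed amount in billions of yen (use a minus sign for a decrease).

-¥80.32 billion

OMO sale (to banks) ¥46 billion: reserves −¥46B, deposits 0.
Currency withdrawal ¥39 billion: reserves −¥39B, deposits −¥39B.
Totals: Δreserves = −¥85B, Δdeposits = −¥39B.
Δrequired reserves = 12% × −¥39B = −¥4.68B.
Δexcess reserves = Δreserves − Δrequired = −¥85B − (−¥4.68B) = -¥80.32 billion.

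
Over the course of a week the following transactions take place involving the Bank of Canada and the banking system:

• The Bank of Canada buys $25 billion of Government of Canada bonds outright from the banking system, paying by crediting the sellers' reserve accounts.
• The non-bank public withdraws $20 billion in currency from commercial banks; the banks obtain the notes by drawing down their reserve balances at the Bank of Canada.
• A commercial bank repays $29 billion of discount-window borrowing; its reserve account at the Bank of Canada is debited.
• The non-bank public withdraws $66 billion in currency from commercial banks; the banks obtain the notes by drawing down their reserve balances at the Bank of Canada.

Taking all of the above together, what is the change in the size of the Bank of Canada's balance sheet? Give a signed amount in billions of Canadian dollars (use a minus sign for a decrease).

OMO purchase (from banks) $25 billion: a Bank of Canada asset is acquired → +$25B.
Currency withdrawal $20 billion: only the composition of liabilities changes → 0.
Discount-window repayment $29 billion: a Bank of Canada asset is shed → −$29B.
Currency withdrawal $66 billion: only the composition of liabilities changes → 0.
Net: 25 + 0 − 29 + 0 = -$4 billion.

-$4 billion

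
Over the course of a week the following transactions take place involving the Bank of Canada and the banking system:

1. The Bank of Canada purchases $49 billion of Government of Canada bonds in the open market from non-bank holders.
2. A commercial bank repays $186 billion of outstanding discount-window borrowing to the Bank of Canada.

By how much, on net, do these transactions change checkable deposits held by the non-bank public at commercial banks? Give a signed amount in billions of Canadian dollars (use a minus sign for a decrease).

Asset purchase (from non-banks) $49 billion: non-bank counterparties' bank balances rise → +$49B.
Discount-window repayment $186 billion: the counterparty is a bank, so public deposits are unchanged → 0.
Net: 49 + 0 = +$49 billion.

+$49 billion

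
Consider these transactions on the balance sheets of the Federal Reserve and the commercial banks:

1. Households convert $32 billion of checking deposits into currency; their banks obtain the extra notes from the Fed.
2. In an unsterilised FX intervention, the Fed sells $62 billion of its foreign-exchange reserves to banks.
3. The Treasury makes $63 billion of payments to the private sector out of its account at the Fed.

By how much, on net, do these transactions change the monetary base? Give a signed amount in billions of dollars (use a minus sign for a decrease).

Currency withdrawal $32 billion: just a shift between currency and reserves — both are base money → 0.
FX sale $62 billion: Fed balance sheet contracts → −$62B.
Government spending $63 billion: a non-base liability converts back to reserves → +$63B.
Net: 0 − 62 + 63 = +$1 billion.

+$1 billion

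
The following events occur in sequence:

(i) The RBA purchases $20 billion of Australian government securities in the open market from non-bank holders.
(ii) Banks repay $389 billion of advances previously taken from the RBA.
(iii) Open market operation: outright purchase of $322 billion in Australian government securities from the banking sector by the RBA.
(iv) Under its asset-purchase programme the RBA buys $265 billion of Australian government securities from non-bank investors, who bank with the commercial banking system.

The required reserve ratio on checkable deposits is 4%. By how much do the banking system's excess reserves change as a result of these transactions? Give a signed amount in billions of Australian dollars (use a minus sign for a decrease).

Asset purchase (from non-banks) $20 billion: reserves +$20B, deposits +$20B.
Discount-window repayment $389 billion: reserves −$389B, deposits 0.
OMO purchase (from banks) $322 billion: reserves +$322B, deposits 0.
Asset purchase (from non-banks) $265 billion: reserves +$265B, deposits +$265B.
Totals: Δreserves = +$218B, Δdeposits = +$285B.
Δrequired reserves = 4% × +$285B = +$11.4B.
Δexcess reserves = Δreserves − Δrequired = +$218B − (+$11.4B) = +$206.6 billion.

+$206.6 billion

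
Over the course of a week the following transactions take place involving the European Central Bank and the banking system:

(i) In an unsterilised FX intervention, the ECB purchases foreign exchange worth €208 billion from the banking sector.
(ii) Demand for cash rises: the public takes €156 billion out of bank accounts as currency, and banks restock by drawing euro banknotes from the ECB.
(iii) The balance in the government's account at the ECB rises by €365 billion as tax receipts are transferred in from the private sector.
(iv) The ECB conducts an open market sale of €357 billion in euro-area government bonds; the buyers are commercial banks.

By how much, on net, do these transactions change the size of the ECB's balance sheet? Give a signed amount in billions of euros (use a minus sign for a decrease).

-€149 billion

FX purchase €208 billion: an ECB asset is acquired → +€208B.
Currency withdrawal €156 billion: only the composition of liabilities changes → 0.
Government account inflow €365 billion: only the composition of liabilities changes → 0.
OMO sale (to banks) €357 billion: an ECB asset is shed → −€357B.
Net: 208 + 0 + 0 − 357 = -€149 billion.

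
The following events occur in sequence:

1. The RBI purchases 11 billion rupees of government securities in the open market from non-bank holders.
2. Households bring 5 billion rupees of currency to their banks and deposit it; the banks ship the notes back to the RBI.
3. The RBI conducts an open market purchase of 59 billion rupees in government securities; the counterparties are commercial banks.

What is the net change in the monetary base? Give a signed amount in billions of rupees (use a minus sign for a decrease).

Asset purchase (from non-banks) 11 billion rupees: RBI balance sheet expands → +11B.
Currency deposit 5 billion rupees: just a shift between currency and reserves — both are base money → 0.
OMO purchase (from banks) 59 billion rupees: RBI balance sheet expands → +59B.
Net: 11 + 0 + 59 = +70 billion.

+70 billion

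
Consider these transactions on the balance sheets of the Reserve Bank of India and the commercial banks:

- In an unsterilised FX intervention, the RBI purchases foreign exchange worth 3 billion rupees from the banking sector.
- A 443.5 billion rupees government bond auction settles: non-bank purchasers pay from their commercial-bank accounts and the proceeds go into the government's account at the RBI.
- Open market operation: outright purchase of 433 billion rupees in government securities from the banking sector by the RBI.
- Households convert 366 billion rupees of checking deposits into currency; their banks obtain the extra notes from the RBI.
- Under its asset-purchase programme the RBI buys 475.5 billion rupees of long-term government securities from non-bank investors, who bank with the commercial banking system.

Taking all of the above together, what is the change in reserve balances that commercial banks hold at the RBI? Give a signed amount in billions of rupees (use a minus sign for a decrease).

+102 billion

FX purchase 3 billion rupees: the RBI pays by crediting reserve accounts → +3B.
Government account inflow 443.5 billion rupees: funds move from bank reserves into the government account → −443.5B.
OMO purchase (from banks) 433 billion rupees: the RBI pays by crediting reserve accounts → +433B.
Currency withdrawal 366 billion rupees: banks swap reserves for currency → −366B.
Asset purchase (from non-banks) 475.5 billion rupees: the RBI pays by crediting reserve accounts → +475.5B.
Net: 3 − 443.5 + 433 − 366 + 475.5 = +102 billion.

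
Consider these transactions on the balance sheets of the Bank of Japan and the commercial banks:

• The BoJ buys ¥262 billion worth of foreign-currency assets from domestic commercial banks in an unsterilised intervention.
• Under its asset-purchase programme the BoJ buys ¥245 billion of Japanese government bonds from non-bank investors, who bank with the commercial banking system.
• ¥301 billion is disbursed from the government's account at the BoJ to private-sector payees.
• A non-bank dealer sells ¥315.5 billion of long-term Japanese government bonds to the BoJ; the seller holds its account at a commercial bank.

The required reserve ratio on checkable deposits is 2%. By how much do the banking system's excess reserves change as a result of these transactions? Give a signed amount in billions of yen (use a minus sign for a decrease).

FX purchase ¥262 billion: reserves +¥262B, deposits 0.
Asset purchase (from non-banks) ¥245 billion: reserves +¥245B, deposits +¥245B.
Government spending ¥301 billion: reserves +¥301B, deposits +¥301B.
Asset purchase (from non-banks) ¥315.5 billion: reserves +¥315.5B, deposits +¥315.5B.
Totals: Δreserves = +¥1123.5B, Δdeposits = +¥861.5B.
Δrequired reserves = 2% × +¥861.5B = +¥17.23B.
Δexcess reserves = Δreserves − Δrequired = +¥1123.5B − (+¥17.23B) = +¥1106.27 billion.

+¥1106.27 billion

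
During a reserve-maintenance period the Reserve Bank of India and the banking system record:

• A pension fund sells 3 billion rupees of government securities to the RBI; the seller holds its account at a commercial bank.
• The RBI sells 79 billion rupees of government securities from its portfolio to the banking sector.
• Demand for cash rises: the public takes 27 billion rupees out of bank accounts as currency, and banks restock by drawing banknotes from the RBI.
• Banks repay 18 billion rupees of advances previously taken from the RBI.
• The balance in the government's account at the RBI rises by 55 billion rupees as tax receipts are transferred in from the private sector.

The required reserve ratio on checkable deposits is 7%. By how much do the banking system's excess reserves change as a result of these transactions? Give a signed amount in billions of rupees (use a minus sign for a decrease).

Asset purchase (from non-banks) 3 billion rupees: reserves +3B, deposits +3B.
OMO sale (to banks) 79 billion rupees: reserves −79B, deposits 0.
Currency withdrawal 27 billion rupees: reserves −27B, deposits −27B.
Discount-window repayment 18 billion rupees: reserves −18B, deposits 0.
Government account inflow 55 billion rupees: reserves −55B, deposits −55B.
Totals: Δreserves = −176B, Δdeposits = −79B.
Δrequired reserves = 7% × −79B = −5.53B.
Δexcess reserves = Δreserves − Δrequired = −176B − (−5.53B) = -170.47 billion.

-170.47 billion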